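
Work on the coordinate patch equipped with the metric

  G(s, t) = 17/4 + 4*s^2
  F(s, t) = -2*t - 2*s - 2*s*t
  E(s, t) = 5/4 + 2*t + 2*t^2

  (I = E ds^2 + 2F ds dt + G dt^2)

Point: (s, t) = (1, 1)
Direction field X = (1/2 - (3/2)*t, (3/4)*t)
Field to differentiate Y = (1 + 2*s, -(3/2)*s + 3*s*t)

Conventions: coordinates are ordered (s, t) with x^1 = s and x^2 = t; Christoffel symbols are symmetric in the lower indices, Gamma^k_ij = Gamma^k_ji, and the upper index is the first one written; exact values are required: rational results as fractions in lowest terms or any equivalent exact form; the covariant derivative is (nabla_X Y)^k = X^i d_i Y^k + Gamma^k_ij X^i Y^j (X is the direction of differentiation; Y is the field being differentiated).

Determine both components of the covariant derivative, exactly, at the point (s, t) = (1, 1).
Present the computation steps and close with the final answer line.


E = 21/4, F = -6, G = 33/4 at the point
E_s = 0, E_t = 6, F_s = -4, F_t = -4, G_s = 8, G_t = 0
EG - F^2 = 117/16;  g^inv = (16/117) * [[33/4, 6], [6, 21/4]]
first-kind symbols [ij,l] = (1/2)(d_i g_jl + d_j g_il - d_l g_ij): [ss,s] = E_s/2 = 0, [ss,t] = F_s - E_t/2 = -7, [st,s] = E_t/2 = 3, [st,t] = G_s/2 = 4, [tt,s] = F_t - G_s/2 = -8, [tt,t] = G_t/2 = 0
Gamma^s_ij = (G*[ij,s] - F*[ij,t])/(EG - F^2), Gamma^t_ij = (E*[ij,t] - F*[ij,s])/(EG - F^2)
Gamma_sss = -224/39, Gamma_sst = 20/3, Gamma_stt = -352/39, Gamma_tss = -196/39, Gamma_tst = 16/3, Gamma_ttt = -256/39
X = (-1, 3/4), Y = (3, 3/2) at the point

Answer: (nabla_X Y)^s = 131/13, (nabla_X Y)^t = 647/52


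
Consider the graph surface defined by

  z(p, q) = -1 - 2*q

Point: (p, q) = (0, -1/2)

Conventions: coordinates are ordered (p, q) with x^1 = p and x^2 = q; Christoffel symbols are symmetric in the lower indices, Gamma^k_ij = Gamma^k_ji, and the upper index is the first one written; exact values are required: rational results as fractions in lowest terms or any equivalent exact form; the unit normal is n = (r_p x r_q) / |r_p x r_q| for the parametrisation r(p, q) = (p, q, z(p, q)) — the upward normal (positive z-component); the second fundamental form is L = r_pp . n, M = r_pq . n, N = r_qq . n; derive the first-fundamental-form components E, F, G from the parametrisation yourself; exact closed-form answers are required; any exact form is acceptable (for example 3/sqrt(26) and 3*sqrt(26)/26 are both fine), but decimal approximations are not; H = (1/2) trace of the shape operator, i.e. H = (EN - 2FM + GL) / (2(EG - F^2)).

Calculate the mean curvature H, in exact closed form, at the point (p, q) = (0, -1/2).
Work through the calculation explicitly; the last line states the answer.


z_p = 0, z_q = -2, z_pp = 0, z_pq = 0, z_qq = 0
E = 1, F = 0, G = 5; answer radicand W^2 = 5
unnormalised second-form numerators: l = 0, m = 0, n = 0; L = l/sqrt(5), and similarly M = m/sqrt(W^2), N = n/sqrt(W^2)
H = (E*n - 2*F*m + G*l) / (2*(EG - F^2)*sqrt(W^2)); E*n - 2*F*m + G*l = 0, EG - F^2 = 5, so H = (0)/sqrt(5)

Answer: H = 0


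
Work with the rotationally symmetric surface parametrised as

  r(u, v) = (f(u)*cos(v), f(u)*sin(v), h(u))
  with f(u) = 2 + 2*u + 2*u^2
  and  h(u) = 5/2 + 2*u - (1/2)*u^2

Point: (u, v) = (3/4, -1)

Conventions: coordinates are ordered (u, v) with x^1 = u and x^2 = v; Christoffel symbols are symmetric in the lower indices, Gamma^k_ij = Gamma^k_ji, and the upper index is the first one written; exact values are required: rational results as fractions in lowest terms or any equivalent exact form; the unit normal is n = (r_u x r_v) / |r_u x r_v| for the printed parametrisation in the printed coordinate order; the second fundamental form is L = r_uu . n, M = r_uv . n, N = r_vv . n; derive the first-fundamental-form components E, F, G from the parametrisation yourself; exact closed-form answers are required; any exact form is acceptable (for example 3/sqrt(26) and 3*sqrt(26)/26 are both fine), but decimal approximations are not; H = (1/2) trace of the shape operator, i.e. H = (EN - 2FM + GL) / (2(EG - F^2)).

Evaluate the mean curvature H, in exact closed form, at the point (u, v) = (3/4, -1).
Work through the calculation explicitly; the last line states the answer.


f = 37/8, f' = 5, f'' = 4, h' = 5/4, h'' = -1
E = 425/16, F = 0, G = 1369/64; answer radicand W^2 = 425/16
unnormalised second-form numerators: l = -10, m = 0, n = 185/32; L = l/sqrt(425/16), and similarly M = m/sqrt(W^2), N = n/sqrt(W^2)
H = (E*n - 2*F*m + G*l) / (2*(EG - F^2)*sqrt(W^2)); E*n - 2*F*m + G*l = -30895/512, EG - F^2 = 581825/1024, so H = (-167/3145)/sqrt(425/16)

Answer: H = -668*sqrt(17)/267325


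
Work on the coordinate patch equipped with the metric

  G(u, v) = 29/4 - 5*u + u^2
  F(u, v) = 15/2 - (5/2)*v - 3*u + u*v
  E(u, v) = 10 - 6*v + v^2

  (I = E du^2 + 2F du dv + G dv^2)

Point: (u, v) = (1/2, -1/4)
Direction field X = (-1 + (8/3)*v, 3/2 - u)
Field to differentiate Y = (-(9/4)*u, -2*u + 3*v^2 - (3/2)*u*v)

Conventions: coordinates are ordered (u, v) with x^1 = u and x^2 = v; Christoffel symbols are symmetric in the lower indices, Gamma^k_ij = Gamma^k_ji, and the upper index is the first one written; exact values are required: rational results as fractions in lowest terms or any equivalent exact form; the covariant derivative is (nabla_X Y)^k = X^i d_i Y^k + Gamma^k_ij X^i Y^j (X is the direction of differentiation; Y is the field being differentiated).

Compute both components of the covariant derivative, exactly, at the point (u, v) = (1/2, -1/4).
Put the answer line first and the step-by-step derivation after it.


Answer: (nabla_X Y)^u = 11257/2988, (nabla_X Y)^v = 2803/5976

E = 185/16, F = 13/2, G = 5 at the point
E_u = 0, E_v = -13/2, F_u = -13/4, F_v = -2, G_u = -4, G_v = 0
EG - F^2 = 249/16;  g^inv = (16/249) * [[5, -13/2], [-13/2, 185/16]]
first-kind symbols [ij,l] = (1/2)(d_i g_jl + d_j g_il - d_l g_ij): [uu,u] = E_u/2 = 0, [uu,v] = F_u - E_v/2 = 0, [uv,u] = E_v/2 = -13/4, [uv,v] = G_u/2 = -2, [vv,u] = F_v - G_u/2 = 0, [vv,v] = G_v/2 = 0
Gamma^u_ij = (G*[ij,u] - F*[ij,v])/(EG - F^2), Gamma^v_ij = (E*[ij,v] - F*[ij,u])/(EG - F^2)
Gamma_uuu = 0, Gamma_uuv = -52/249, Gamma_uvv = 0, Gamma_vuu = 0, Gamma_vuv = -32/249, Gamma_vvv = 0
X = (-5/3, 1), Y = (-9/8, -5/8) at the point


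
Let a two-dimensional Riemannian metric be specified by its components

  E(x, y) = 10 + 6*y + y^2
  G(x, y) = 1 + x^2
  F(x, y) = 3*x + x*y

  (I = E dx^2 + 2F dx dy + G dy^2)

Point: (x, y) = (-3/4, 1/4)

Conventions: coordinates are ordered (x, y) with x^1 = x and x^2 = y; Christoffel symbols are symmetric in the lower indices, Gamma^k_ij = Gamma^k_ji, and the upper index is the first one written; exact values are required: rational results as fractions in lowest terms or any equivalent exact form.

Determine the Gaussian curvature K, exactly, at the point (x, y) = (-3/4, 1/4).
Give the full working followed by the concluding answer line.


E = 185/16, F = -39/16, G = 25/16, EG - F^2 = 97/8 at the point
E_x = 0, E_y = 13/2, F_x = 13/4, F_y = -3/4, G_x = -3/2, G_y = 0
E_yy = 2, F_xy = 1, G_xx = 2
Compute both Brioschi determinants and normalise by (EG - F^2)^2.
M1 = [[-E_yy/2 + F_xy - G_xx/2, E_x/2, F_x - E_y/2], [F_y - G_x/2, E, F], [G_y/2, F, G]] = [[-1, 0, 0], [0, 185/16, -39/16], [0, -39/16, 25/16]]; det M1 = -97/8
M2 = [[0, E_y/2, G_x/2], [E_y/2, E, F], [G_x/2, F, G]] = [[0, 13/4, -3/4], [13/4, 185/16, -39/16], [-3/4, -39/16, 25/16]]; det M2 = -89/8
det M1 - det M2 = -1; K = -1 / (97/8)^2 = -64/9409

Answer: K = -64/9409


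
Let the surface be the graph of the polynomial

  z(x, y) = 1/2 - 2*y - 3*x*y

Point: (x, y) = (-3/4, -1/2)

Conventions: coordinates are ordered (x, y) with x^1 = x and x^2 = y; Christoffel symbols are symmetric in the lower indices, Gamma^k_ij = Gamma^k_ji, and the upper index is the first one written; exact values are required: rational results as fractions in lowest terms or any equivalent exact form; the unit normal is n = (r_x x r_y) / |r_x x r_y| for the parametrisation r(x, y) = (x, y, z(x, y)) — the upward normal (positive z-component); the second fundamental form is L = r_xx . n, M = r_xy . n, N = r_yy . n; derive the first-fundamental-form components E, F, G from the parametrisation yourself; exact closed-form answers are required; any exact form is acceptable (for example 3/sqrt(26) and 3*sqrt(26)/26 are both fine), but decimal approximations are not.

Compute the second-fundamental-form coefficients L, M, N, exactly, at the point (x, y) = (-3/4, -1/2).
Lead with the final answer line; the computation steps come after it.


Answer: L = 0, M = -12*sqrt(53)/53, N = 0

z_x = 3/2, z_y = 1/4, z_xx = 0, z_xy = -3, z_yy = 0
E = 13/4, F = 3/8, G = 17/16; answer radicand W^2 = 53/16
unnormalised second-form numerators: l = 0, m = -3, n = 0; L = l/sqrt(53/16), and similarly M = m/sqrt(W^2), N = n/sqrt(W^2)


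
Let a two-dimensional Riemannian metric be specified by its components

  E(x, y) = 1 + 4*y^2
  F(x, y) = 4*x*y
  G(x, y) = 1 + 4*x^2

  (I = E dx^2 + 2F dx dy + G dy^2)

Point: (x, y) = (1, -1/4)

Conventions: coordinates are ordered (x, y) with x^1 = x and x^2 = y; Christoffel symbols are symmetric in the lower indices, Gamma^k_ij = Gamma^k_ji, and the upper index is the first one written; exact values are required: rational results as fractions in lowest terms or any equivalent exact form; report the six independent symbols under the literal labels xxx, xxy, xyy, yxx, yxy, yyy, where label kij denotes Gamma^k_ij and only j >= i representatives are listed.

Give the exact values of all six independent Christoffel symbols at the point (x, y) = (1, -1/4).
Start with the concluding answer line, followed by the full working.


Answer: Gamma_xxx = 0, Gamma_xxy = -4/21, Gamma_xyy = 0, Gamma_yxx = 0, Gamma_yxy = 16/21, Gamma_yyy = 0

E = 5/4, F = -1, G = 5 at the point
E_x = 0, E_y = -2, F_x = -1, F_y = 4, G_x = 8, G_y = 0
EG - F^2 = 21/4;  g^inv = (4/21) * [[5, 1], [1, 5/4]]
first-kind symbols [ij,l] = (1/2)(d_i g_jl + d_j g_il - d_l g_ij): [xx,x] = E_x/2 = 0, [xx,y] = F_x - E_y/2 = 0, [xy,x] = E_y/2 = -1, [xy,y] = G_x/2 = 4, [yy,x] = F_y - G_x/2 = 0, [yy,y] = G_y/2 = 0
Gamma^x_ij = (G*[ij,x] - F*[ij,y])/(EG - F^2), Gamma^y_ij = (E*[ij,y] - F*[ij,x])/(EG - F^2)


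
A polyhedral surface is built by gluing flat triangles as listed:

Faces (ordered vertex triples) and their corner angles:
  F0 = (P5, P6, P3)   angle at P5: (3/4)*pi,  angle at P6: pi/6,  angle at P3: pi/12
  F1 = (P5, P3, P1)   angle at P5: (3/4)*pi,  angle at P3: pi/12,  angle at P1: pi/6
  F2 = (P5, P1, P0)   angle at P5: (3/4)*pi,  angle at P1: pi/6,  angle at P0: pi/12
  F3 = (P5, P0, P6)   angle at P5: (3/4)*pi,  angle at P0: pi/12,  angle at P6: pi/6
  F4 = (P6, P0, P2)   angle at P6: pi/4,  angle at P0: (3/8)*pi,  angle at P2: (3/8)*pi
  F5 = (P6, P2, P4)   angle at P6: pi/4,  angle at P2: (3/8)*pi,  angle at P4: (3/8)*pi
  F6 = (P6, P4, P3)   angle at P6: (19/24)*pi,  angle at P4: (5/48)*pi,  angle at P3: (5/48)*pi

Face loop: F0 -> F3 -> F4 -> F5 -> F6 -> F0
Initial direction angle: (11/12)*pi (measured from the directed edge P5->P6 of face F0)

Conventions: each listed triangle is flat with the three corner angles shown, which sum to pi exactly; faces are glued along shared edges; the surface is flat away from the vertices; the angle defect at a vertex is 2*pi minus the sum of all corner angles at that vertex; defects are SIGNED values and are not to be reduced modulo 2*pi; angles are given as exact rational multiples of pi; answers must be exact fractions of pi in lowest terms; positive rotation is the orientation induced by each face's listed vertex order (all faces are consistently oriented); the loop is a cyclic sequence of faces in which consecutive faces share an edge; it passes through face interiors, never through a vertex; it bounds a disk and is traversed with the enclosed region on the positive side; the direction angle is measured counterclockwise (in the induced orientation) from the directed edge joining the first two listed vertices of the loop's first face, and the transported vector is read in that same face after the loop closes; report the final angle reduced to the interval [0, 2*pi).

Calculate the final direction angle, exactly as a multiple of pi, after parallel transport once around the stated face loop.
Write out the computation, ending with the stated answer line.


enclosed vertex P6: corner angles sum to (13/8)*pi, defect = 2*pi - (13/8)*pi = (3/8)*pi
final direction = starting direction + enclosed defect total, reduced mod 2*pi (induced orientation)
final angle = (11/12)*pi + (3/8)*pi = (31/24)*pi (mod 2*pi)

Answer: final direction angle = (31/24)*pi


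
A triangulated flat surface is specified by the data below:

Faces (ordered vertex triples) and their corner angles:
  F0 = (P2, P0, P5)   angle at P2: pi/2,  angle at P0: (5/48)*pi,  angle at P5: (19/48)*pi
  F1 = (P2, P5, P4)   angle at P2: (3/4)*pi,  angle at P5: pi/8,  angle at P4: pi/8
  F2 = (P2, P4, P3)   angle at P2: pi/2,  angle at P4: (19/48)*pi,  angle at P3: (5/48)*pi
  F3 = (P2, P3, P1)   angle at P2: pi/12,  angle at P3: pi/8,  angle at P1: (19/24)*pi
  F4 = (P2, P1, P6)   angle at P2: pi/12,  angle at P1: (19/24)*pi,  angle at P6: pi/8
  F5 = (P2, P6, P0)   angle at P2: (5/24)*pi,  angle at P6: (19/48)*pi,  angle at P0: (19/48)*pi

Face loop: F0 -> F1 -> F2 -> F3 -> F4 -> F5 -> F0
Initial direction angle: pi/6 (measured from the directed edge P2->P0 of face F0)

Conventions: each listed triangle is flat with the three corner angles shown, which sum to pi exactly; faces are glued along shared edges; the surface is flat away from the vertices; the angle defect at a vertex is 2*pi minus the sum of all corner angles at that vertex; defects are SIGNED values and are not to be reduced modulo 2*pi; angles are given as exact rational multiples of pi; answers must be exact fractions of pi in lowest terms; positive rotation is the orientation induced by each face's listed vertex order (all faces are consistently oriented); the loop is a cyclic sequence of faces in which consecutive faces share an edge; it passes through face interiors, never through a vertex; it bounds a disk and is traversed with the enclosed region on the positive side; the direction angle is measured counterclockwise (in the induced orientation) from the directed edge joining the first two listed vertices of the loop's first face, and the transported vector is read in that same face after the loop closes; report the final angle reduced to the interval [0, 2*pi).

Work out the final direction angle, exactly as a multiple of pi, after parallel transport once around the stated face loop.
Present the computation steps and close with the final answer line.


enclosed vertex P2: corner angles sum to (17/8)*pi, defect = 2*pi - (17/8)*pi = -pi/8
holonomy = initial angle + sum of enclosed defects (mod 2*pi), positive in the induced orientation
final angle = pi/6 - pi/8 = pi/24 (mod 2*pi)

Answer: final direction angle = pi/24


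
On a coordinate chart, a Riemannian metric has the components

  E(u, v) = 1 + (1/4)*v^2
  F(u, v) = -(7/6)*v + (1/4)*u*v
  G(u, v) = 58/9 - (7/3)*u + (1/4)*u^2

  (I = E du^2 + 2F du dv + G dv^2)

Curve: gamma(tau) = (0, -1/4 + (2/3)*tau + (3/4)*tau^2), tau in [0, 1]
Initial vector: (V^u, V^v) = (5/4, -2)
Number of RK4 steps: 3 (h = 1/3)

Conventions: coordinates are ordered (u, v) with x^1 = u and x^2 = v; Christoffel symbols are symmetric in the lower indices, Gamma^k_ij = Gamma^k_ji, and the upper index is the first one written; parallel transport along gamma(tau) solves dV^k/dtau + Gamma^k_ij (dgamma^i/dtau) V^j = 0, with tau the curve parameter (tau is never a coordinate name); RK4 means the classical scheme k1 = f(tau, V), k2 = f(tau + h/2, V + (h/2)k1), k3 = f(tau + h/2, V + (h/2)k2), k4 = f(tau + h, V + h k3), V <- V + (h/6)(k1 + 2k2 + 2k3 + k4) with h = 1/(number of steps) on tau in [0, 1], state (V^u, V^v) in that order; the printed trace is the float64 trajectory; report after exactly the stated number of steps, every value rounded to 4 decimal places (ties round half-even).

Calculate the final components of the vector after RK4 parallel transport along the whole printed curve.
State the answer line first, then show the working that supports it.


Answer: V^u = 1.2197, V^v = -1.6858

gamma'(tau) = (0, 2/3 + (3/2)*tau); f(tau, V)^k = -Gamma^k_ij(gamma(tau)) gamma'^i(tau) V^j; h = 1/3; intermediate values shown to 6 dp
curve data and Christoffel symbols at the stage parameters:
  tau = 0.000000: gamma = (0.000000, -0.250000), gamma' = (0.000000, 0.666667); Gamma_uuu = 0.000000, Gamma_uuv = -0.009675, Gamma_uvv = 0.000000, Gamma_vuu = 0.000000, Gamma_vuv = -0.180597, Gamma_vvv = 0.000000
  tau = 0.166667: gamma = (0.000000, -0.118056), gamma' = (0.000000, 0.916667); Gamma_uuu = 0.000000, Gamma_uuv = -0.004577, Gamma_uvv = 0.000000, Gamma_vuu = 0.000000, Gamma_vuv = -0.180937, Gamma_vvv = 0.000000
  tau = 0.333333: gamma = (0.000000, 0.055556), gamma' = (0.000000, 1.166667); Gamma_uuu = 0.000000, Gamma_uuv = 0.002155, Gamma_uvv = 0.000000, Gamma_vuu = 0.000000, Gamma_vuv = -0.181013, Gamma_vvv = 0.000000
  tau = 0.500000: gamma = (0.000000, 0.270833), gamma' = (0.000000, 1.416667); Gamma_uuu = 0.000000, Gamma_uuv = 0.010477, Gamma_uvv = 0.000000, Gamma_vuu = 0.000000, Gamma_vuv = -0.180521, Gamma_vvv = 0.000000
  tau = 0.666667: gamma = (0.000000, 0.527778), gamma' = (0.000000, 1.666667); Gamma_uuu = 0.000000, Gamma_uuv = 0.020255, Gamma_uvv = 0.000000, Gamma_vuu = 0.000000, Gamma_vuv = -0.179099, Gamma_vvv = 0.000000
  tau = 0.833333: gamma = (0.000000, 0.826389), gamma' = (0.000000, 1.916667); Gamma_uuu = 0.000000, Gamma_uuv = 0.031231, Gamma_uvv = 0.000000, Gamma_vuu = 0.000000, Gamma_vuv = -0.176362, Gamma_vvv = 0.000000
  tau = 1.000000: gamma = (0.000000, 1.166667), gamma' = (0.000000, 2.166667); Gamma_uuu = 0.000000, Gamma_uuv = 0.042989, Gamma_uvv = 0.000000, Gamma_vuu = 0.000000, Gamma_vuv = -0.171955, Gamma_vvv = 0.000000
step 0: V^u = 1.2500, V^v = -2.0000
step 1: k1 = (0.008062, 0.150497), k2 = (0.005250, 0.207546), k3 = (0.005248, 0.207468), k4 = (-0.003147, 0.264346); V <- V + (h/6)(k1 + 2k2 + 2k3 + k4): V^u = 1.2514, V^v = -1.9308
step 2: k1 = (-0.003146, 0.264281), k2 = (-0.018566, 0.319906), k3 = (-0.018528, 0.319249), k4 = (-0.042039, 0.371709); V <- V + (h/6)(k1 + 2k2 + 2k3 + k4): V^u = 1.2448, V^v = -1.8245
step 3: k1 = (-0.042023, 0.371573), k2 = (-0.074094, 0.418412), k3 = (-0.073774, 0.416605), k4 = (-0.113654, 0.454615); V <- V + (h/6)(k1 + 2k2 + 2k3 + k4): V^u = 1.2197, V^v = -1.6858


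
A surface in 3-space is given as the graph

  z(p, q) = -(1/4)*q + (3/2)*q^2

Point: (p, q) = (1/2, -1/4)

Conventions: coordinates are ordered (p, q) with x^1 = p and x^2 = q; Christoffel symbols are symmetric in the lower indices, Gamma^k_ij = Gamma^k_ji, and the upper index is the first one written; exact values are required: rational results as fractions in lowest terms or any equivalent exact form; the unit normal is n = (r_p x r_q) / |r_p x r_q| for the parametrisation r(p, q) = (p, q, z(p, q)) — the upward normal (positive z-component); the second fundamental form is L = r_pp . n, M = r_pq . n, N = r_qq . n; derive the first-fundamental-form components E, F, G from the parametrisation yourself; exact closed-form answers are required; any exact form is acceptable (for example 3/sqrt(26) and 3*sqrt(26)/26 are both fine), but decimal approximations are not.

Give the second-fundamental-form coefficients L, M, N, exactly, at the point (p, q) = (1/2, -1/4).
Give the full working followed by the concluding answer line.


z_p = 0, z_q = -1, z_pp = 0, z_pq = 0, z_qq = 3
E = 1, F = 0, G = 2; answer radicand W^2 = 2
unnormalised second-form numerators: l = 0, m = 0, n = 3; L = l/sqrt(2), and similarly M = m/sqrt(W^2), N = n/sqrt(W^2)

Answer: L = 0, M = 0, N = 3*sqrt(2)/2


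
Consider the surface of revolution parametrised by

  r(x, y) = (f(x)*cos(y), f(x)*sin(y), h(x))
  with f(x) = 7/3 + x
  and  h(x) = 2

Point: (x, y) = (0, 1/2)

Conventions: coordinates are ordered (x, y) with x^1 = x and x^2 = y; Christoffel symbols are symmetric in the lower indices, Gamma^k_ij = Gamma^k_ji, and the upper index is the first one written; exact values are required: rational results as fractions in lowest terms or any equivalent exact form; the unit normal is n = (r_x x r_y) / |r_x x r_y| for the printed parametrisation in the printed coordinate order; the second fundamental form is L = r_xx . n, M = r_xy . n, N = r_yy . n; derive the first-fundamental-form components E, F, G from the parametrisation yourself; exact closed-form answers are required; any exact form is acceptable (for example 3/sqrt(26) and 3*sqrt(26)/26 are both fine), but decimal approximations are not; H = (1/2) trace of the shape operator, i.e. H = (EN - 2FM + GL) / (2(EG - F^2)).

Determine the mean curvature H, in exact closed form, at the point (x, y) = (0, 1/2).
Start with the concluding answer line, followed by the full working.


Answer: H = 0

f = 7/3, f' = 1, f'' = 0, h' = 0, h'' = 0
E = 1, F = 0, G = 49/9; answer radicand W^2 = 1
unnormalised second-form numerators: l = 0, m = 0, n = 0; L = l/sqrt(1), and similarly M = m/sqrt(W^2), N = n/sqrt(W^2)
H = (E*n - 2*F*m + G*l) / (2*(EG - F^2)*sqrt(W^2)); E*n - 2*F*m + G*l = 0, EG - F^2 = 49/9, so H = (0)/sqrt(1)


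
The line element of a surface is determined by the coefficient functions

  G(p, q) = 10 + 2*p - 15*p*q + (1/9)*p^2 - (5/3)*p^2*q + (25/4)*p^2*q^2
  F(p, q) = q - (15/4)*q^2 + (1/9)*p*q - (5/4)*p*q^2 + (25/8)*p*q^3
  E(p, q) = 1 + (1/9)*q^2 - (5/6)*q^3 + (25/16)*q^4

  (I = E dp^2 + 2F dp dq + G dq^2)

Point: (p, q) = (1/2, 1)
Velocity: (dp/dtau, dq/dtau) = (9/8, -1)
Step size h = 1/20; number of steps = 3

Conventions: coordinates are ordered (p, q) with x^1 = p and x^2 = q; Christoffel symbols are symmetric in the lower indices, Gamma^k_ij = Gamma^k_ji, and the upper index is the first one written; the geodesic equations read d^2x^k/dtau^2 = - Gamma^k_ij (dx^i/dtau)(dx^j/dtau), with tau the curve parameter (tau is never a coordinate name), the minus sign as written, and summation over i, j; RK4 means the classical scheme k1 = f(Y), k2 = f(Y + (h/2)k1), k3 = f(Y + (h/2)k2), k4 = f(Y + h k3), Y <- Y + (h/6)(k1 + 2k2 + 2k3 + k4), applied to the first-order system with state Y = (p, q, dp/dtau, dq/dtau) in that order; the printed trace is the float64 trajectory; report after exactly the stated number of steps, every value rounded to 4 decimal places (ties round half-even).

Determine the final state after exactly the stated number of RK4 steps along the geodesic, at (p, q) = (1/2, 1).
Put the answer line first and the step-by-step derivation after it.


Answer: p = 0.6747, q = 0.8362, dp/dtau = 1.1981, dq/dtau = -1.1786

f(Y) = (dp/dtau, dq/dtau, -Gamma^p_ij Y'^i Y'^j, -Gamma^q_ij Y'^i Y'^j) with the Gammas evaluated at the stage position; h = 0.050000; intermediate values shown to 6 dp
step 0: p = 0.5000, q = 1.0000, dp/dtau = 1.1250, dq/dtau = -1.0000
step 1:
  k1: at (p, q) = (0.500000, 1.000000), (dp/dtau, dq/dtau) = (1.125000, -1.000000); Gamma_ppp = 0.000000, Gamma_ppq = 0.360202, Gamma_pqq = 0.207809, Gamma_qpp = 0.000000, Gamma_qpq = -0.753149, Gamma_qqq = -0.434509; k1 = (1.125000, -1.000000, 0.602645, -1.260076)
  k2: at (p, q) = (0.528125, 0.975000), (dp/dtau, dq/dtau) = (1.140066, -1.031502); Gamma_ppp = 0.000000, Gamma_ppq = 0.341922, Gamma_pqq = 0.214547, Gamma_qpp = 0.000000, Gamma_qpq = -0.748076, Gamma_qqq = -0.469399; k2 = (1.140066, -1.031502, 0.575909, -1.260007)
  k3: at (p, q) = (0.528502, 0.974212), (dp/dtau, dq/dtau) = (1.139398, -1.031500); Gamma_ppp = 0.000000, Gamma_ppq = 0.341070, Gamma_pqq = 0.214366, Gamma_qpp = 0.000000, Gamma_qpq = -0.747745, Gamma_qqq = -0.469966; k3 = (1.139398, -1.031500, 0.573627, -1.257592)
  k4: at (p, q) = (0.556970, 0.948425), (dp/dtau, dq/dtau) = (1.153681, -1.062880); Gamma_ppp = 0.000000, Gamma_ppq = 0.320946, Gamma_pqq = 0.219309, Gamma_qpp = 0.000000, Gamma_qpq = -0.740591, Gamma_qqq = -0.506062; k4 = (1.153681, -1.062880, 0.539347, -1.244556)
  Y <- Y + (h/6)(k1 + 2k2 + 2k3 + k4): p = 0.5570, q = 0.9484, dp/dtau = 1.1537, dq/dtau = -1.0628
step 2:
  k1: at (p, q) = (0.556980, 0.948426), (dp/dtau, dq/dtau) = (1.153676, -1.062832); Gamma_ppp = 0.000000, Gamma_ppq = 0.320952, Gamma_pqq = 0.219317, Gamma_qpp = 0.000000, Gamma_qpq = -0.740594, Gamma_qqq = -0.506073; k1 = (1.153676, -1.062832, 0.539336, -1.244513)
  k2: at (p, q) = (0.585822, 0.921855), (dp/dtau, dq/dtau) = (1.167159, -1.093945); Gamma_ppp = 0.000000, Gamma_ppq = 0.299179, Gamma_pqq = 0.222271, Gamma_qpp = 0.000000, Gamma_qpq = -0.731185, Gamma_qqq = -0.543224; k2 = (1.167159, -1.093945, 0.497992, -1.217080)
  k3: at (p, q) = (0.586159, 0.921077), (dp/dtau, dq/dtau) = (1.166125, -1.093259); Gamma_ppp = 0.000000, Gamma_ppq = 0.298310, Gamma_pqq = 0.221972, Gamma_qpp = 0.000000, Gamma_qpq = -0.730734, Gamma_qqq = -0.543738; k3 = (1.166125, -1.093259, 0.495313, -1.213308)
  k4: at (p, q) = (0.615286, 0.893763), (dp/dtau, dq/dtau) = (1.178441, -1.123497); Gamma_ppp = 0.000000, Gamma_ppq = 0.275136, Gamma_pqq = 0.222621, Gamma_qpp = 0.000000, Gamma_qpq = -0.718790, Gamma_qqq = -0.581594; k4 = (1.178441, -1.123497, 0.447545, -1.169205)
  Y <- Y + (h/6)(k1 + 2k2 + 2k3 + k4): p = 0.6153, q = 0.8938, dp/dtau = 1.1785, dq/dtau = -1.1235
step 3:
  k1: at (p, q) = (0.615302, 0.893753), (dp/dtau, dq/dtau) = (1.178455, -1.123453); Gamma_ppp = 0.000000, Gamma_ppq = 0.275130, Gamma_pqq = 0.222624, Gamma_qpp = 0.000000, Gamma_qpq = -0.718787, Gamma_qqq = -0.581615; k1 = (1.178455, -1.123453, 0.447525, -1.169176)
  k2: at (p, q) = (0.644764, 0.865667), (dp/dtau, dq/dtau) = (1.189643, -1.152682); Gamma_ppp = 0.000000, Gamma_ppq = 0.250840, Gamma_pqq = 0.220845, Gamma_qpp = 0.000000, Gamma_qpq = -0.704160, Gamma_qqq = -0.619959; k2 = (1.189643, -1.152682, 0.394511, -1.107475)
  k3: at (p, q) = (0.645044, 0.864936), (dp/dtau, dq/dtau) = (1.188317, -1.151140); Gamma_ppp = 0.000000, Gamma_ppq = 0.250036, Gamma_pqq = 0.220453, Gamma_qpp = 0.000000, Gamma_qpq = -0.703611, Gamma_qqq = -0.620364; k3 = (1.188317, -1.151140, 0.391930, -1.102909)
  k4: at (p, q) = (0.674718, 0.836196), (dp/dtau, dq/dtau) = (1.198051, -1.178598); Gamma_ppp = 0.000000, Gamma_ppq = 0.225124, Gamma_pqq = 0.216109, Gamma_qpp = 0.000000, Gamma_qpq = -0.686156, Gamma_qqq = -0.658681; k4 = (1.198051, -1.178598, 0.335563, -1.022765)
  Y <- Y + (h/6)(k1 + 2k2 + 2k3 + k4): p = 0.6747, q = 0.8362, dp/dtau = 1.1981, dq/dtau = -1.1786


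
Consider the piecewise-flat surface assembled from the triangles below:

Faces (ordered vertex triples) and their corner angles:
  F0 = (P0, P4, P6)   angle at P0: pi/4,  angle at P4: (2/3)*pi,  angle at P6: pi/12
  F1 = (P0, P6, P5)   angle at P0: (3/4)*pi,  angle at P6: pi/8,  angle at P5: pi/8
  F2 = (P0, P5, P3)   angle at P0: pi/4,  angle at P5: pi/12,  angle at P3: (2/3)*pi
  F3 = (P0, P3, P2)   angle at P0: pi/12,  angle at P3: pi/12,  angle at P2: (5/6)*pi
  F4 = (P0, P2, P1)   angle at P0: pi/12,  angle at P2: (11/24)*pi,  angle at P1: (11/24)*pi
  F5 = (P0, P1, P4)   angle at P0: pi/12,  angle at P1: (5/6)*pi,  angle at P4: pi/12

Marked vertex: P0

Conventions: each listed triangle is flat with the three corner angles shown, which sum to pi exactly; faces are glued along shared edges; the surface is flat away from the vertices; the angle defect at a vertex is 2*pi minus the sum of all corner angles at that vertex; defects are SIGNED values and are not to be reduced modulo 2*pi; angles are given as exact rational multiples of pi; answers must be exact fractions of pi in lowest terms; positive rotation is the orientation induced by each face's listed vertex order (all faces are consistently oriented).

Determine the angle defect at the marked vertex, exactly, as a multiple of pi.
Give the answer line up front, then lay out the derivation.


Answer: defect(P0) = pi/2

Sum of corner angles at P0: (3/2)*pi
defect = 2*pi - (3/2)*pi


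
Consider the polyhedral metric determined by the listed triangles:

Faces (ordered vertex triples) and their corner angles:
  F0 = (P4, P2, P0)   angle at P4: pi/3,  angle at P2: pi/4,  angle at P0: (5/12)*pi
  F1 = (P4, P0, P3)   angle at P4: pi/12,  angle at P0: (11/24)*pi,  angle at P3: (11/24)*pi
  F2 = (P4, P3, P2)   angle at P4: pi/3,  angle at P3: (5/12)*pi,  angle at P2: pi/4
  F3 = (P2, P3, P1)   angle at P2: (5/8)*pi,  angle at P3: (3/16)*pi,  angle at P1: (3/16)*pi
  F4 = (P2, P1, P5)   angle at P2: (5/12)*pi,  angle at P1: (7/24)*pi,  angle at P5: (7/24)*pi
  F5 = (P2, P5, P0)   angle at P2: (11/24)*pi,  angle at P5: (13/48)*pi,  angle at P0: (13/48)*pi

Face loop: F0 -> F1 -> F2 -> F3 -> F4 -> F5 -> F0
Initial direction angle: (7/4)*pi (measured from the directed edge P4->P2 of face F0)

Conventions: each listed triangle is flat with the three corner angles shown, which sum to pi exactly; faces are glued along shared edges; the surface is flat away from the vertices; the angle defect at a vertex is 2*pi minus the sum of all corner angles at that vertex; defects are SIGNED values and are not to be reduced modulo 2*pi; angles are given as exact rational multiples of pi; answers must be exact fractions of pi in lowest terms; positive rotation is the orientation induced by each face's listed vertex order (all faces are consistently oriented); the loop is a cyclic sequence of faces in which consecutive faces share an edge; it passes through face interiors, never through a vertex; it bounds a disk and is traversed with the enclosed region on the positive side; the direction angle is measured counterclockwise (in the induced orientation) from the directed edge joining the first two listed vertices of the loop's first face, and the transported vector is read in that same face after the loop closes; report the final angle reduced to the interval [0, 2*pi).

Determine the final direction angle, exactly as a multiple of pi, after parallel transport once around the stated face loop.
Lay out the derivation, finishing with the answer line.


enclosed vertex P2: corner angles sum to 2*pi, defect = 2*pi - 2*pi = 0
enclosed vertex P4: corner angles sum to (3/4)*pi, defect = 2*pi - (3/4)*pi = (5/4)*pi
the final direction is the initial angle plus the enclosed defects, taken mod 2*pi in the induced orientation
final angle = (7/4)*pi + (5/4)*pi = pi (mod 2*pi)

Answer: final direction angle = pi


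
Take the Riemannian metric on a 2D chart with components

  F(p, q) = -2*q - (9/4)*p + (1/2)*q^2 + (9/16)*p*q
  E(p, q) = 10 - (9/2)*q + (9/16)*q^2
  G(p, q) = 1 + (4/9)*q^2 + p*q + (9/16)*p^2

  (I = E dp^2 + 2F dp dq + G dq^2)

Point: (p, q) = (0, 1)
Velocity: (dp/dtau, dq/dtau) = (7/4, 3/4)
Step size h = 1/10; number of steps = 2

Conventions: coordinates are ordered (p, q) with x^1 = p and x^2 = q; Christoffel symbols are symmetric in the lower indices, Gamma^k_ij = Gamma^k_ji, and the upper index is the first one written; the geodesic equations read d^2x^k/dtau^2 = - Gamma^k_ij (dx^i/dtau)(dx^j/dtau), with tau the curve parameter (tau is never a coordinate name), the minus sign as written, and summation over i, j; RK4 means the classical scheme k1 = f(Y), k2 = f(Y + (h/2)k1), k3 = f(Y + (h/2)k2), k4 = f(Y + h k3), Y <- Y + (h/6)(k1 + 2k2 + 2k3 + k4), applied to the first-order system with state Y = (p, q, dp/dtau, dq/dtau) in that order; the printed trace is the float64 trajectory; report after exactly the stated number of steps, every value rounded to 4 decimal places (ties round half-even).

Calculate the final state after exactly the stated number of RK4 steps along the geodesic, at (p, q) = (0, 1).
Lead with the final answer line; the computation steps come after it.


Answer: p = 0.3658, q = 1.1444, dp/dtau = 1.9059, dq/dtau = 0.6897

f(Y) = (dp/dtau, dq/dtau, -Gamma^p_ij Y'^i Y'^j, -Gamma^q_ij Y'^i Y'^j) with the Gammas evaluated at the stage position; h = 0.100000; intermediate values shown to 6 dp
step 0: p = 0.0000, q = 1.0000, dp/dtau = 1.7500, dq/dtau = 0.7500
step 1:
  k1: at (p, q) = (0.000000, 1.000000), (dp/dtau, dq/dtau) = (1.750000, 0.750000); Gamma_ppp = 0.000000, Gamma_ppq = -0.259338, Gamma_pqq = -0.230523, Gamma_qpp = 0.000000, Gamma_qpq = 0.076841, Gamma_qqq = 0.068303; k1 = (1.750000, 0.750000, 0.810432, -0.240128)
  k2: at (p, q) = (0.087500, 1.037500), (dp/dtau, dq/dtau) = (1.790522, 0.737994); Gamma_ppp = 0.000000, Gamma_ppq = -0.255968, Gamma_pqq = -0.227527, Gamma_qpp = 0.000000, Gamma_qpq = 0.087243, Gamma_qqq = 0.077549; k2 = (1.790522, 0.737994, 0.800387, -0.272800)
  k3: at (p, q) = (0.089526, 1.036900), (dp/dtau, dq/dtau) = (1.790019, 0.736360); Gamma_ppp = 0.000000, Gamma_ppq = -0.255874, Gamma_pqq = -0.227444, Gamma_qpp = 0.000000, Gamma_qpq = 0.087322, Gamma_qqq = 0.077620; k3 = (1.790019, 0.736360, 0.797861, -0.272285)
  k4: at (p, q) = (0.179002, 1.073636), (dp/dtau, dq/dtau) = (1.829786, 0.722771); Gamma_ppp = 0.000000, Gamma_ppq = -0.251712, Gamma_pqq = -0.223744, Gamma_qpp = 0.000000, Gamma_qpq = 0.097485, Gamma_qqq = 0.086653; k4 = (1.829786, 0.722771, 0.782670, -0.303118)
  Y <- Y + (h/6)(k1 + 2k2 + 2k3 + k4): p = 0.1790, q = 1.0737, dp/dtau = 1.8298, dq/dtau = 0.7228
step 2:
  k1: at (p, q) = (0.179014, 1.073691), (dp/dtau, dq/dtau) = (1.829827, 0.722776); Gamma_ppp = 0.000000, Gamma_ppq = -0.251711, Gamma_pqq = -0.223743, Gamma_qpp = 0.000000, Gamma_qpq = 0.097492, Gamma_qqq = 0.086659; k1 = (1.829827, 0.722776, 0.782688, -0.303148)
  k2: at (p, q) = (0.270506, 1.109830), (dp/dtau, dq/dtau) = (1.868961, 0.707619); Gamma_ppp = 0.000000, Gamma_ppq = -0.246792, Gamma_pqq = -0.219371, Gamma_qpp = 0.000000, Gamma_qpq = 0.107337, Gamma_qqq = 0.095411; k2 = (1.868961, 0.707619, 0.762615, -0.331684)
  k3: at (p, q) = (0.272463, 1.109072), (dp/dtau, dq/dtau) = (1.867957, 0.706192); Gamma_ppp = 0.000000, Gamma_ppq = -0.246696, Gamma_pqq = -0.219286, Gamma_qpp = 0.000000, Gamma_qpq = 0.107377, Gamma_qqq = 0.095446; k3 = (1.867957, 0.706192, 0.760212, -0.330890)
  k4: at (p, q) = (0.365810, 1.144311), (dp/dtau, dq/dtau) = (1.905848, 0.689687); Gamma_ppp = 0.000000, Gamma_ppq = -0.241081, Gamma_pqq = -0.214294, Gamma_qpp = 0.000000, Gamma_qpq = 0.116752, Gamma_qqq = 0.103780; k4 = (1.905848, 0.689687, 0.735705, -0.356293)
  Y <- Y + (h/6)(k1 + 2k2 + 2k3 + k4): p = 0.3658, q = 1.1444, dp/dtau = 1.9059, dq/dtau = 0.6897


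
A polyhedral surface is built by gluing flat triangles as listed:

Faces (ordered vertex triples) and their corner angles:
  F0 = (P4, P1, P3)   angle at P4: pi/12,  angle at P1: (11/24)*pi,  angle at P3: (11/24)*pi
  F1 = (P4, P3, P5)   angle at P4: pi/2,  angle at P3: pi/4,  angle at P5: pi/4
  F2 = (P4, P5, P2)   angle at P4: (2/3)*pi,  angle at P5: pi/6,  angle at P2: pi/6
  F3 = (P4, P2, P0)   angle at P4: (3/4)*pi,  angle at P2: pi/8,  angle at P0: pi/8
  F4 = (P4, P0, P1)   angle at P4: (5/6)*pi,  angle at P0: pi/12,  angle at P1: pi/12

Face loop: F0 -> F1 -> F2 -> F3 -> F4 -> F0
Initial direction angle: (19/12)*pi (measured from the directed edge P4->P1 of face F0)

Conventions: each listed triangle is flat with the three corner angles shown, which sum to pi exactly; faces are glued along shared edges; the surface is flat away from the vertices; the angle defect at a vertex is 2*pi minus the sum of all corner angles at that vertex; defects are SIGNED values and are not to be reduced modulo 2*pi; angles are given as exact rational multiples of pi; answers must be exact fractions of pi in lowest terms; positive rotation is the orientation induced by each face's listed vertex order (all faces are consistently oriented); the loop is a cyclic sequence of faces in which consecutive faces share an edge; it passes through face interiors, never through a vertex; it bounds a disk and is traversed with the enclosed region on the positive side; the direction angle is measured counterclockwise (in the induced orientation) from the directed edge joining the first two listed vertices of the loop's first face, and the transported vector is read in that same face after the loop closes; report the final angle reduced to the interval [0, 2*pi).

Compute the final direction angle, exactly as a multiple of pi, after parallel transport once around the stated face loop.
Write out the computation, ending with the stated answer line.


enclosed vertex P4: corner angles sum to (17/6)*pi, defect = 2*pi - (17/6)*pi = (-5/6)*pi
adding the enclosed defects to the starting angle (mod 2*pi, induced orientation) gives the holonomy
final angle = (19/12)*pi - (5/6)*pi = (3/4)*pi (mod 2*pi)

Answer: final direction angle = (3/4)*pi


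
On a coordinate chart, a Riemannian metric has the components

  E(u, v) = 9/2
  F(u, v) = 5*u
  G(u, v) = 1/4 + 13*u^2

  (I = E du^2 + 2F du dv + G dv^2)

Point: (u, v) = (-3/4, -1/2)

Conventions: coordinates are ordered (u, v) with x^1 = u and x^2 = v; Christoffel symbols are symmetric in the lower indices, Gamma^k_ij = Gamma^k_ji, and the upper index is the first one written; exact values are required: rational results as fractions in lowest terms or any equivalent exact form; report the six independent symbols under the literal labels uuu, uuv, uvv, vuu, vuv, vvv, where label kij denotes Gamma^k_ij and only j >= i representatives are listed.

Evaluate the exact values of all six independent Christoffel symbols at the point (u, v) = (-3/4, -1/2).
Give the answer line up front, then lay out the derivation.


Answer: Gamma_uuu = 200/213, Gamma_uuv = -130/71, Gamma_uvv = 1573/426, Gamma_vuu = 80/71, Gamma_vuv = -156/71, Gamma_vvv = 130/71

E = 9/2, F = -15/4, G = 121/16 at the point
E_u = 0, E_v = 0, F_u = 5, F_v = 0, G_u = -39/2, G_v = 0
EG - F^2 = 639/32;  g^inv = (32/639) * [[121/16, 15/4], [15/4, 9/2]]
first-kind symbols [ij,l] = (1/2)(d_i g_jl + d_j g_il - d_l g_ij): [uu,u] = E_u/2 = 0, [uu,v] = F_u - E_v/2 = 5, [uv,u] = E_v/2 = 0, [uv,v] = G_u/2 = -39/4, [vv,u] = F_v - G_u/2 = 39/4, [vv,v] = G_v/2 = 0
Gamma^u_ij = (G*[ij,u] - F*[ij,v])/(EG - F^2), Gamma^v_ij = (E*[ij,v] - F*[ij,u])/(EG - F^2)


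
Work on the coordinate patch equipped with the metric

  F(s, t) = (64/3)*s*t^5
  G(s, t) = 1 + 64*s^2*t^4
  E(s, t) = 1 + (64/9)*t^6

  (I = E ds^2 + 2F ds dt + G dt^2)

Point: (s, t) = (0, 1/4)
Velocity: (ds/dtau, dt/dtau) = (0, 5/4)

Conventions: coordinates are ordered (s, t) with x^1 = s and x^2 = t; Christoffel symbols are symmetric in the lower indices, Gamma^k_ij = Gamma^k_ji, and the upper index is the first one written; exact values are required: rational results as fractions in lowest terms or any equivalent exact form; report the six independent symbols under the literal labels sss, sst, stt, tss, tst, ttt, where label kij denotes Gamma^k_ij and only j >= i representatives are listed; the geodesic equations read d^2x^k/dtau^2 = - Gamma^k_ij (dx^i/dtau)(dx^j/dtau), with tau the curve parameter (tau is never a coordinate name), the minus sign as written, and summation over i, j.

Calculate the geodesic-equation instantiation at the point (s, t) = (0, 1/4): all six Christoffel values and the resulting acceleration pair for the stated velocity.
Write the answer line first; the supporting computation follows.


Answer: Gamma_sss = 0, Gamma_sst = 12/577, Gamma_stt = 0, Gamma_tss = 0, Gamma_tst = 0, Gamma_ttt = 0; accelerations (d^2s/dtau^2, d^2t/dtau^2) = (0, 0)

E = 577/576, F = 0, G = 1 at the point
E_s = 0, E_t = 1/24, F_s = 1/48, F_t = 0, G_s = 0, G_t = 0
EG - F^2 = 577/576;  g^inv = (576/577) * [[1, 0], [0, 577/576]]
first-kind symbols [ij,l] = (1/2)(d_i g_jl + d_j g_il - d_l g_ij): [ss,s] = E_s/2 = 0, [ss,t] = F_s - E_t/2 = 0, [st,s] = E_t/2 = 1/48, [st,t] = G_s/2 = 0, [tt,s] = F_t - G_s/2 = 0, [tt,t] = G_t/2 = 0
Gamma^s_ij = (G*[ij,s] - F*[ij,t])/(EG - F^2), Gamma^t_ij = (E*[ij,t] - F*[ij,s])/(EG - F^2)
Gamma_sss = 0, Gamma_sst = 12/577, Gamma_stt = 0, Gamma_tss = 0, Gamma_tst = 0, Gamma_ttt = 0
d^2s/dtau^2 = -(Gamma_sss*(0)^2 + 2*Gamma_sst*(0)*(5/4) + Gamma_stt*(5/4)^2) = 0
d^2t/dtau^2 = -(Gamma_tss*(0)^2 + 2*Gamma_tst*(0)*(5/4) + Gamma_ttt*(5/4)^2) = 0


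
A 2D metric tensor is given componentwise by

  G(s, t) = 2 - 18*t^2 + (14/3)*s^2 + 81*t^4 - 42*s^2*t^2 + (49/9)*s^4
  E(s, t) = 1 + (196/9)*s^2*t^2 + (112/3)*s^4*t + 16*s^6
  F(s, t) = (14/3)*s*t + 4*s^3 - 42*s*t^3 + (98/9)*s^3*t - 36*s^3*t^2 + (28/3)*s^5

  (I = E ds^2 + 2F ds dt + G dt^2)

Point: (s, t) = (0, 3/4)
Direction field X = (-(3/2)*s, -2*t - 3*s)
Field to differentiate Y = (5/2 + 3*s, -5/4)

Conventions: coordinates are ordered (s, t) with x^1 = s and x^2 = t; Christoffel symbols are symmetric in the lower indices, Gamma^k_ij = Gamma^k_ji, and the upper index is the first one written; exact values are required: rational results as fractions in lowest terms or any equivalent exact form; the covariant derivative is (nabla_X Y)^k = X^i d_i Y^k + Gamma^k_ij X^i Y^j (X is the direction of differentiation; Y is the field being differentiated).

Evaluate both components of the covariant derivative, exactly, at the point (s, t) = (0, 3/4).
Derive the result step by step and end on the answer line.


E = 1, F = 0, G = 4481/256 at the point
E_s = 0, E_t = 0, F_s = -455/32, F_t = 0, G_s = 0, G_t = 1755/16
EG - F^2 = 4481/256;  g^inv = (256/4481) * [[4481/256, 0], [0, 1]]
first-kind symbols [ij,l] = (1/2)(d_i g_jl + d_j g_il - d_l g_ij): [ss,s] = E_s/2 = 0, [ss,t] = F_s - E_t/2 = -455/32, [st,s] = E_t/2 = 0, [st,t] = G_s/2 = 0, [tt,s] = F_t - G_s/2 = 0, [tt,t] = G_t/2 = 1755/32
Gamma^s_ij = (G*[ij,s] - F*[ij,t])/(EG - F^2), Gamma^t_ij = (E*[ij,t] - F*[ij,s])/(EG - F^2)
Gamma_sss = 0, Gamma_sst = 0, Gamma_stt = 0, Gamma_tss = -3640/4481, Gamma_tst = 0, Gamma_ttt = 14040/4481
X = (0, -3/2), Y = (5/2, -5/4) at the point

Answer: (nabla_X Y)^s = 0, (nabla_X Y)^t = 26325/4481
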